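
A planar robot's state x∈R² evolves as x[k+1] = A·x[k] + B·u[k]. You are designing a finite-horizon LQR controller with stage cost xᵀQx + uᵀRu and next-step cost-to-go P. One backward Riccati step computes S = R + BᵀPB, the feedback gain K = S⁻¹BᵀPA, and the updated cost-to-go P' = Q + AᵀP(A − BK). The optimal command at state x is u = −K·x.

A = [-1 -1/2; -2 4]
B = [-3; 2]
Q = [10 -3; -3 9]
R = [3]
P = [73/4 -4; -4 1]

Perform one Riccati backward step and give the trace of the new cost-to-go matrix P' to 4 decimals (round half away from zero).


21.4843

BᵀP = [-62.7500 14.0000]
S = R + BᵀPB = [3] + [216.2500] = [219.2500]
BᵀPA = [34.7500 87.3750]
K = S⁻¹·BᵀPA = [0.1585 0.3985]
A−BK = [-0.5245 0.6956; -2.3170 3.2030]
AᵀP(A−BK) = [0.7423 -0.7235; -0.7235 1.7420]
P' = Q + AᵀP(A−BK) = [10.7423 -3.7235; -3.7235 10.7420]
tr(P') = 21.4843


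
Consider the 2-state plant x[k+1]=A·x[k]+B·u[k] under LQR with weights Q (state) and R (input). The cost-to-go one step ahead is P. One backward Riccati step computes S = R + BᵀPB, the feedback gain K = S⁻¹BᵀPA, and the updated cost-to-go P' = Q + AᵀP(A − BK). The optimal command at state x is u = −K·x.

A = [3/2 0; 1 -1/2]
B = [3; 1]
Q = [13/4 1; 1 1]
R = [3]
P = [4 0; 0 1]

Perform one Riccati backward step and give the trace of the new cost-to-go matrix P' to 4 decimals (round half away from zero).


BᵀP = [12.0000 1.0000]
S = R + BᵀPB = [3] + [37.0000] = [40.0000]
BᵀPA = [19.0000 -0.5000]
K = S⁻¹·BᵀPA = [0.4750 -0.0125]
A−BK = [0.0750 0.0375; 0.5250 -0.4875]
AᵀP(A−BK) = [0.9750 -0.2625; -0.2625 0.2438]
P' = Q + AᵀP(A−BK) = [4.2250 0.7375; 0.7375 1.2438]
tr(P') = 5.4688

5.4688


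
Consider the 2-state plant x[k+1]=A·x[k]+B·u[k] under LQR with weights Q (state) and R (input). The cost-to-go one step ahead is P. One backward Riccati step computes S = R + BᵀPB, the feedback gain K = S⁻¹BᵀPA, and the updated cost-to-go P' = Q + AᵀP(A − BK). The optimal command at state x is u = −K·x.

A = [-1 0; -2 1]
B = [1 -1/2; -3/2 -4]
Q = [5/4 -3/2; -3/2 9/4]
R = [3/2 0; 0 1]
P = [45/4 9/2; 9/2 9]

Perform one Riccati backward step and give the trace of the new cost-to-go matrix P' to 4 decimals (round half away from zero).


4.6023

BᵀP = [4.5000 -9.0000; -23.6250 -38.2500]
S = R + BᵀPB = [3/2 0; 0 1] + [18.0000 33.7500; 33.7500 164.8125] = [19.5000 33.7500; 33.7500 165.8125]
BᵀPA = [13.5000 -9.0000; 100.1250 -38.2500]
K = S⁻¹·BᵀPA = [-0.5447 -0.0962; 0.7147 -0.2111]
A−BK = [-0.0979 -0.0094; 0.0418 0.0113]
AᵀP(A−BK) = [1.0427 -0.0645; -0.0645 0.0596]
P' = Q + AᵀP(A−BK) = [2.2927 -1.5645; -1.5645 2.3096]
tr(P') = 4.6023


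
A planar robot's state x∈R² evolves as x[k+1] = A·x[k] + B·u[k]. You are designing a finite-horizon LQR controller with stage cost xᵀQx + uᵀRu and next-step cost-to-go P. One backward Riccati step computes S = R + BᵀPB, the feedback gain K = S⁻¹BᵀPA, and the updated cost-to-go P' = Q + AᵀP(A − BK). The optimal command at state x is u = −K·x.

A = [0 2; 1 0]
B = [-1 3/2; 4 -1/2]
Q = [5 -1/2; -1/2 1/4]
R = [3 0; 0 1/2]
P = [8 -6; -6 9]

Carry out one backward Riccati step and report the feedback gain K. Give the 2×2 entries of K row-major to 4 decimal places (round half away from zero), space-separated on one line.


0.2488 0.1299 0.1232 1.3096

BᵀP = [-32.0000 42.0000; 15.0000 -13.5000]
S = R + BᵀPB = [3 0; 0 1/2] + [200.0000 -69.0000; -69.0000 29.2500] = [203.0000 -69.0000; -69.0000 29.7500]
BᵀPA = [42.0000 -64.0000; -13.5000 30.0000]
K = S⁻¹·BᵀPA = [0.2488 0.1299; 0.1232 1.3096]
A−BK = [0.0640 0.1655; 0.0665 0.1353]
AᵀP(A−BK) = [0.2147 0.2253; 0.2253 1.0233]
P' = Q + AᵀP(A−BK) = [5.2147 -0.2747; -0.2747 1.2733]
tr(P') = 6.4880


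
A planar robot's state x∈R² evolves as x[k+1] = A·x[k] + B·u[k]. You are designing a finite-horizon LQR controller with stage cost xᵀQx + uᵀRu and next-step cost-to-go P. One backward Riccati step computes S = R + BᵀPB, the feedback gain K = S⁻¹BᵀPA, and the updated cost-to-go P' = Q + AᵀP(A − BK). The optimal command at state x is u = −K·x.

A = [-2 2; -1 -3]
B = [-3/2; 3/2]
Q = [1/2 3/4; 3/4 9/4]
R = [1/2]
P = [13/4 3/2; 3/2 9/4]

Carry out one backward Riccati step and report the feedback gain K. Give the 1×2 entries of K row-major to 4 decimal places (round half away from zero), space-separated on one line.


BᵀP = [-2.6250 1.1250]
S = R + BᵀPB = [1/2] + [5.6250] = [6.1250]
BᵀPA = [4.1250 -8.6250]
K = S⁻¹·BᵀPA = [0.6735 -1.4082]
A−BK = [-0.9898 -0.1122; -2.0102 -0.8878]
AᵀP(A−BK) = [18.4719 5.5587; 5.5587 3.1046]
P' = Q + AᵀP(A−BK) = [18.9719 6.3087; 6.3087 5.3546]
tr(P') = 24.3265

0.6735 -1.4082


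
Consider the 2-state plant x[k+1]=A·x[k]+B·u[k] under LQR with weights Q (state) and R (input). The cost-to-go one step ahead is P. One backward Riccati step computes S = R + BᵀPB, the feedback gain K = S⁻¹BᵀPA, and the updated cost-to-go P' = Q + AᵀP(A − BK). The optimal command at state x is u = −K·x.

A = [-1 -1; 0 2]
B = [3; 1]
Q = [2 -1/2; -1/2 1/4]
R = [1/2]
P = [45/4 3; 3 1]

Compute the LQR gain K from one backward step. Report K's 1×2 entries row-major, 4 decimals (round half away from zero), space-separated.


-0.3043 -0.1387

BᵀP = [36.7500 10.0000]
S = R + BᵀPB = [1/2] + [120.2500] = [120.7500]
BᵀPA = [-36.7500 -16.7500]
K = S⁻¹·BᵀPA = [-0.3043 -0.1387]
A−BK = [-0.0870 -0.5839; 0.3043 2.1387]
AᵀP(A−BK) = [0.0652 0.1522; 0.1522 0.9265]
P' = Q + AᵀP(A−BK) = [2.0652 -0.3478; -0.3478 1.1765]
tr(P') = 3.2417


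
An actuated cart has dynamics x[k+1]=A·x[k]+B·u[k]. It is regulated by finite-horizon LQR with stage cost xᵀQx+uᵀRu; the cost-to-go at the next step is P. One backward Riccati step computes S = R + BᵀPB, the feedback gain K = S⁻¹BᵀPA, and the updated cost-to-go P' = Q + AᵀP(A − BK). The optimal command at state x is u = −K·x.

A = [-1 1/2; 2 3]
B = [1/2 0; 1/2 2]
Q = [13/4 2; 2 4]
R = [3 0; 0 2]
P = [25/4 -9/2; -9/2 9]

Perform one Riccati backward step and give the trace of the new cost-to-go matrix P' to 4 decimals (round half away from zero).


17.6361

BᵀP = [0.8750 2.2500; -9.0000 18.0000]
S = R + BᵀPB = [3 0; 0 2] + [1.5625 4.5000; 4.5000 36.0000] = [4.5625 4.5000; 4.5000 38.0000]
BᵀPA = [3.6250 7.1875; 45.0000 49.5000]
K = S⁻¹·BᵀPA = [-0.4229 0.3290; 1.2343 1.2637]
A−BK = [-0.7886 0.3355; -0.2571 0.3082]
AᵀP(A−BK) = [6.2400 1.8171; 1.8171 4.1461]
P' = Q + AᵀP(A−BK) = [9.4900 3.8171; 3.8171 8.1461]
tr(P') = 17.6361


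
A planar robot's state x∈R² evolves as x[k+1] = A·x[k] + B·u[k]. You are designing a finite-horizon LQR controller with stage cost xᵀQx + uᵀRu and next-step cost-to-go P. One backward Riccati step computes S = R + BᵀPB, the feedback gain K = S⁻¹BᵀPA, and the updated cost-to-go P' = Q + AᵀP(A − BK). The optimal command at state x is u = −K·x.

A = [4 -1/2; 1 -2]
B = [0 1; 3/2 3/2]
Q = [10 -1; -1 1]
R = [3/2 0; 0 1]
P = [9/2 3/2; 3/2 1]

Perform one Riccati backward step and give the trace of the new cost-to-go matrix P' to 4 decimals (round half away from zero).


BᵀP = [2.2500 1.5000; 6.7500 3.0000]
S = R + BᵀPB = [3/2 0; 0 1] + [2.2500 4.5000; 4.5000 11.2500] = [3.7500 4.5000; 4.5000 12.2500]
BᵀPA = [10.5000 -4.1250; 30.0000 -9.3750]
K = S⁻¹·BᵀPA = [-0.2482 -0.3248; 2.5401 -0.6460]
A−BK = [1.4599 0.1460; -2.4380 -0.5438]
AᵀP(A−BK) = [11.4015 -0.9599; -0.9599 0.7290]
P' = Q + AᵀP(A−BK) = [21.4015 -1.9599; -1.9599 1.7290]
tr(P') = 23.1305

23.1305


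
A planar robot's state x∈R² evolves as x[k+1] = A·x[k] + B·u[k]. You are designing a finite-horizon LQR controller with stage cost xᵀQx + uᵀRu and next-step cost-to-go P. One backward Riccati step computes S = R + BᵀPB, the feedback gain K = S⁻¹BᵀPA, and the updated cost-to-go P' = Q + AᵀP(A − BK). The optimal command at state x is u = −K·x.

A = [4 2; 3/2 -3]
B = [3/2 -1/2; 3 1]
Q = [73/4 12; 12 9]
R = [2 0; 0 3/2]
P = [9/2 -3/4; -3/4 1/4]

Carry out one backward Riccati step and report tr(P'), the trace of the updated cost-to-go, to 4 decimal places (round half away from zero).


BᵀP = [4.5000 -0.3750; -3.0000 0.6250]
S = R + BᵀPB = [2 0; 0 3/2] + [5.6250 -2.6250; -2.6250 2.1250] = [7.6250 -2.6250; -2.6250 3.6250]
BᵀPA = [17.4375 10.1250; -11.0625 -7.8750]
K = S⁻¹·BᵀPA = [1.6468 0.7726; -1.8592 -1.6130]
A−BK = [0.6002 0.0346; -1.5813 -3.7048]
AᵀP(A−BK) = [14.2785 10.3097; 10.3097 8.7255]
P' = Q + AᵀP(A−BK) = [32.5285 22.3097; 22.3097 17.7255]
tr(P') = 50.2540

50.2540


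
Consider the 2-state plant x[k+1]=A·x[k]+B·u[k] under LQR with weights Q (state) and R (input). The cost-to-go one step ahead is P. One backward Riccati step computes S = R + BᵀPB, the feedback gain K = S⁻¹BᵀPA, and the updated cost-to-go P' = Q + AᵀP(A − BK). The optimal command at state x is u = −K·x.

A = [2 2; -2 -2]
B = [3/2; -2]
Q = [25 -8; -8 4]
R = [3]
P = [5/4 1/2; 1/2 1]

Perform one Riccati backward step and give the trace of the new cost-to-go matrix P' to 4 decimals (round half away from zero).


BᵀP = [0.8750 -1.2500]
S = R + BᵀPB = [3] + [3.8125] = [6.8125]
BᵀPA = [4.2500 4.2500]
K = S⁻¹·BᵀPA = [0.6239 0.6239]
A−BK = [1.0642 1.0642; -0.7523 -0.7523]
AᵀP(A−BK) = [2.3486 2.3486; 2.3486 2.3486]
P' = Q + AᵀP(A−BK) = [27.3486 -5.6514; -5.6514 6.3486]
tr(P') = 33.6972

33.6972


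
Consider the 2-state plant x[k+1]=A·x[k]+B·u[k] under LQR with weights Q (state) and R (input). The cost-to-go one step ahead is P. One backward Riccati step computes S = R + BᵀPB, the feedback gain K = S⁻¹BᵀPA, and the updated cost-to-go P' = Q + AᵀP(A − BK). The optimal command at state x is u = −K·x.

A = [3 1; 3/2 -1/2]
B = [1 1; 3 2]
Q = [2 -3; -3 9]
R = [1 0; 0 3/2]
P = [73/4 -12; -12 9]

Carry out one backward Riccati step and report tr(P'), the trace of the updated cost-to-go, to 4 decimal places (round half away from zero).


BᵀP = [-17.7500 15.0000; -5.7500 6.0000]
S = R + BᵀPB = [1 0; 0 3/2] + [27.2500 12.2500; 12.2500 6.2500] = [28.2500 12.2500; 12.2500 7.7500]
BᵀPA = [-30.7500 -25.2500; -8.2500 -8.7500]
K = S⁻¹·BᵀPA = [-1.9927 -1.2849; 2.0853 0.9020]
A−BK = [2.9074 1.3829; 3.3076 1.5508]
AᵀP(A−BK) = [32.4270 15.9297; 15.9297 7.9478]
P' = Q + AᵀP(A−BK) = [34.4270 12.9297; 12.9297 16.9478]
tr(P') = 51.3748

51.3748


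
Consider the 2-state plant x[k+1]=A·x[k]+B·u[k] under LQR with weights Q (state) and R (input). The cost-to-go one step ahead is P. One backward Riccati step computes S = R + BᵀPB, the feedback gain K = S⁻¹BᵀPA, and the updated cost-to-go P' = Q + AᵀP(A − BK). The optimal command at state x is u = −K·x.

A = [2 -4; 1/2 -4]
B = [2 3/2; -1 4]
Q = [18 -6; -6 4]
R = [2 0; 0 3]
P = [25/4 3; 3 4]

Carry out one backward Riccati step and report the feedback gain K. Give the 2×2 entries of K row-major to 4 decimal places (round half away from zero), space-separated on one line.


0.6720 -0.9589 0.3250 -1.2486

BᵀP = [9.5000 2.0000; 21.3750 20.5000]
S = R + BᵀPB = [2 0; 0 3] + [17.0000 22.2500; 22.2500 114.0625] = [19.0000 22.2500; 22.2500 117.0625]
BᵀPA = [20.0000 -46.0000; 53.0000 -167.5000]
K = S⁻¹·BᵀPA = [0.6720 -0.9589; 0.3250 -1.2486]
A−BK = [0.1684 -0.2094; -0.1281 0.0356]
AᵀP(A−BK) = [1.3336 -2.6464; -2.6464 6.7502]
P' = Q + AᵀP(A−BK) = [19.3336 -8.6464; -8.6464 10.7502]
tr(P') = 30.0839


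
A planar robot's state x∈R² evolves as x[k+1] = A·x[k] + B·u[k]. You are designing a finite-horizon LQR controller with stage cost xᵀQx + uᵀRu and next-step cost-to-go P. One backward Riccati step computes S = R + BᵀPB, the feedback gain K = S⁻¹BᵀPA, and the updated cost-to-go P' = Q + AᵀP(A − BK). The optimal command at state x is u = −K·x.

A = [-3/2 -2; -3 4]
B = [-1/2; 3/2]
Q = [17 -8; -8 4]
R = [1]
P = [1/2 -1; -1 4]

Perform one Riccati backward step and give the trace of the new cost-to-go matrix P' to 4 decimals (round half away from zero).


31.7688

BᵀP = [-1.7500 6.5000]
S = R + BᵀPB = [1] + [10.6250] = [11.6250]
BᵀPA = [-16.8750 29.5000]
K = S⁻¹·BᵀPA = [-1.4516 2.5376]
A−BK = [-2.2258 -0.7312; -0.8226 0.1935]
AᵀP(A−BK) = [3.6290 -3.6774; -3.6774 7.1398]
P' = Q + AᵀP(A−BK) = [20.6290 -11.6774; -11.6774 11.1398]
tr(P') = 31.7688


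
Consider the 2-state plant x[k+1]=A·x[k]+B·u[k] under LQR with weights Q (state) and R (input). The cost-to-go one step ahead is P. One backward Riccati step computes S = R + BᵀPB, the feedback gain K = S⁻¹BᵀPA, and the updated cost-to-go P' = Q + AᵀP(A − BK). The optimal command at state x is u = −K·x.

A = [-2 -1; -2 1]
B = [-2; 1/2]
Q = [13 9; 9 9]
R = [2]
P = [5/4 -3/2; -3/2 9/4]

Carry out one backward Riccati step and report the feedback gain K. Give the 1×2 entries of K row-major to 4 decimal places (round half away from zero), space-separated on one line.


BᵀP = [-3.2500 4.1250]
S = R + BᵀPB = [2] + [8.5625] = [10.5625]
BᵀPA = [-1.7500 7.3750]
K = S⁻¹·BᵀPA = [-0.1657 0.6982]
A−BK = [-2.3314 0.3964; -1.9172 0.6509]
AᵀP(A−BK) = [1.7101 -0.7781; -0.7781 1.3506]
P' = Q + AᵀP(A−BK) = [14.7101 8.2219; 8.2219 10.3506]
tr(P') = 25.0607

-0.1657 0.6982


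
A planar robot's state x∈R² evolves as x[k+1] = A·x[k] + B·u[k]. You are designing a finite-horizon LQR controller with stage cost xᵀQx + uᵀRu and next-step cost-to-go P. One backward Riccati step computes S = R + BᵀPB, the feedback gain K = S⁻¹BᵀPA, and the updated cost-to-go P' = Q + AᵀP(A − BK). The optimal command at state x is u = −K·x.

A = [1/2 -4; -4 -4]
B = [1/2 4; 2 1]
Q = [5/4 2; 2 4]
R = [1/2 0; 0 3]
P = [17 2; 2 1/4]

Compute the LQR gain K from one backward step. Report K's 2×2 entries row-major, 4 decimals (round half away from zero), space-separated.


-0.1611 -1.0163 0.0353 -0.8950

BᵀP = [12.5000 1.5000; 70.0000 8.2500]
S = R + BᵀPB = [1/2 0; 0 3] + [9.2500 51.5000; 51.5000 288.2500] = [9.7500 51.5000; 51.5000 291.2500]
BᵀPA = [0.2500 -56.0000; 2.0000 -313.0000]
K = S⁻¹·BᵀPA = [-0.1611 -1.0163; 0.0353 -0.8950]
A−BK = [0.4391 0.0880; -3.7132 -1.0724]
AᵀP(A−BK) = [0.2196 0.0440; 0.0440 2.9610]
P' = Q + AᵀP(A−BK) = [1.4696 2.0440; 2.0440 6.9610]
tr(P') = 8.4306


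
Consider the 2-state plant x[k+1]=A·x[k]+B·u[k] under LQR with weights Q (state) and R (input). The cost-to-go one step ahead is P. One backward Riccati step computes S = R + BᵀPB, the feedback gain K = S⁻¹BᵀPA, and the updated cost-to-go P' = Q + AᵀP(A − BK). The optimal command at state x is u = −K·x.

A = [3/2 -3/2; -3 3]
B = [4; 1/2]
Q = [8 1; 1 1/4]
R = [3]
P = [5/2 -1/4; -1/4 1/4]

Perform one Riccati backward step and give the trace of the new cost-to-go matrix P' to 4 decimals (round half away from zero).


BᵀP = [9.8750 -0.8750]
S = R + BᵀPB = [3] + [39.0625] = [42.0625]
BᵀPA = [17.4375 -17.4375]
K = S⁻¹·BᵀPA = [0.4146 -0.4146]
A−BK = [-0.1582 0.1582; -3.2073 3.2073]
AᵀP(A−BK) = [2.8961 -2.8961; -2.8961 2.8961]
P' = Q + AᵀP(A−BK) = [10.8961 -1.8961; -1.8961 3.1461]
tr(P') = 14.0422

14.0422


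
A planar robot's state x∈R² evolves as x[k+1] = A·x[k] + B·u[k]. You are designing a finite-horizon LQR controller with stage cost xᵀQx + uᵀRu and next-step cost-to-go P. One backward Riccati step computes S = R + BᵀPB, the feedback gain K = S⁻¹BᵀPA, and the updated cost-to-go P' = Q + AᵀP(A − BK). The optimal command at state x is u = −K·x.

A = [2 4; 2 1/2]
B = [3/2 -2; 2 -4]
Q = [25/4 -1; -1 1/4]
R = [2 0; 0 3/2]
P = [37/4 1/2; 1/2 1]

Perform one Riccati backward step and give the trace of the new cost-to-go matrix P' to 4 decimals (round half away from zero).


BᵀP = [14.8750 2.7500; -20.5000 -5.0000]
S = R + BᵀPB = [2 0; 0 3/2] + [27.8125 -40.7500; -40.7500 61.0000] = [29.8125 -40.7500; -40.7500 62.5000]
BᵀPA = [35.2500 60.8750; -51.0000 -84.5000]
K = S⁻¹·BᵀPA = [0.6160 1.7823; -0.4144 -0.1899]
A−BK = [0.2473 0.9467; -0.8895 -3.8243]
AᵀP(A−BK) = [2.1532 6.9869; 6.9869 25.7023]
P' = Q + AᵀP(A−BK) = [8.4032 5.9869; 5.9869 25.9523]
tr(P') = 34.3556

34.3556


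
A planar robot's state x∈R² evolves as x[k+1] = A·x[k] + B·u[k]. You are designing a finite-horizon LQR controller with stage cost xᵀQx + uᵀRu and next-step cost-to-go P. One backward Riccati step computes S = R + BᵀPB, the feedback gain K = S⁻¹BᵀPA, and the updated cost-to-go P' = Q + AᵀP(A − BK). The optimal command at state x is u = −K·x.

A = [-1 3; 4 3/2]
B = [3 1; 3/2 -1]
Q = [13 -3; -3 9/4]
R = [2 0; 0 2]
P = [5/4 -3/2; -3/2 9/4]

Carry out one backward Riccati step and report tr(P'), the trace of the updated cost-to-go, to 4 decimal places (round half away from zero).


BᵀP = [1.5000 -1.1250; 2.7500 -3.7500]
S = R + BᵀPB = [2 0; 0 2] + [2.8125 2.6250; 2.6250 6.5000] = [4.8125 2.6250; 2.6250 8.5000]
BᵀPA = [-6.0000 2.8125; -17.7500 2.6250]
K = S⁻¹·BᵀPA = [-0.1295 0.5002; -2.0482 0.1543]
A−BK = [1.4368 1.3450; 2.1461 0.9040]
AᵀP(A−BK) = [12.1167 -0.2591; -0.2591 1.0005]
P' = Q + AᵀP(A−BK) = [25.1167 -3.2591; -3.2591 3.2505]
tr(P') = 28.3671

28.3671


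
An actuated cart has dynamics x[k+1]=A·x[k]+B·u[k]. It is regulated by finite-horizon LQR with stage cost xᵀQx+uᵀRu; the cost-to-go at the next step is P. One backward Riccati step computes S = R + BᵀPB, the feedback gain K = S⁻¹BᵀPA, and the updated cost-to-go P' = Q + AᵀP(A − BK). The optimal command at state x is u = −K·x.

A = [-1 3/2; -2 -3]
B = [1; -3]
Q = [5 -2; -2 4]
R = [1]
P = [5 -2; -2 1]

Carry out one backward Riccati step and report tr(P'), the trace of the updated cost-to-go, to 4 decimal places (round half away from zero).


11.4630

BᵀP = [11.0000 -5.0000]
S = R + BᵀPB = [1] + [26.0000] = [27.0000]
BᵀPA = [-1.0000 31.5000]
K = S⁻¹·BᵀPA = [-0.0370 1.1667]
A−BK = [-0.9630 0.3333; -2.1111 0.5000]
AᵀP(A−BK) = [0.9630 -0.3333; -0.3333 1.5000]
P' = Q + AᵀP(A−BK) = [5.9630 -2.3333; -2.3333 5.5000]
tr(P') = 11.4630


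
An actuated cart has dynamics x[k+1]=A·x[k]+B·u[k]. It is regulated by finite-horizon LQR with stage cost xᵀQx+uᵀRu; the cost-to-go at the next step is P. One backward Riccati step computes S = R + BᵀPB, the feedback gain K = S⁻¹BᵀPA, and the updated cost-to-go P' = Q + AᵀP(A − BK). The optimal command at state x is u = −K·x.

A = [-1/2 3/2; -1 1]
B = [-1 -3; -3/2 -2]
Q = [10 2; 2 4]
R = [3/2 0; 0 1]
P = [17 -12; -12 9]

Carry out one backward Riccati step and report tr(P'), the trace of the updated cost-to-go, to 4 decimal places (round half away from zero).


14.6907

BᵀP = [1.0000 -1.5000; -27.0000 18.0000]
S = R + BᵀPB = [3/2 0; 0 1] + [1.2500 0.0000; 0.0000 45.0000] = [2.7500 0.0000; 0.0000 46.0000]
BᵀPA = [1.0000 0.0000; -4.5000 -22.5000]
K = S⁻¹·BᵀPA = [0.3636 0.0000; -0.0978 -0.4891]
A−BK = [-0.4298 0.0326; -0.6502 0.0217]
AᵀP(A−BK) = [0.4461 0.0489; 0.0489 0.2446]
P' = Q + AᵀP(A−BK) = [10.4461 2.0489; 2.0489 4.2446]
tr(P') = 14.6907


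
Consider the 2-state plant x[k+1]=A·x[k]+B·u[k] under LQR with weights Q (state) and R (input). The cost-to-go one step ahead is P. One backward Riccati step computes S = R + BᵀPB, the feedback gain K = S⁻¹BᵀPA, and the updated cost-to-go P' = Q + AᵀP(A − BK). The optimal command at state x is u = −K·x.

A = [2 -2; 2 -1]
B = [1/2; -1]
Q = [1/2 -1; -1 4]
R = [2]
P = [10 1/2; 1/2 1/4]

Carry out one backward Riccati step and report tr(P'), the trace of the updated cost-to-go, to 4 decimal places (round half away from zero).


BᵀP = [4.5000 0.0000]
S = R + BᵀPB = [2] + [2.2500] = [4.2500]
BᵀPA = [9.0000 -9.0000]
K = S⁻¹·BᵀPA = [2.1176 -2.1176]
A−BK = [0.9412 -0.9412; 4.1176 -3.1176]
AᵀP(A−BK) = [25.9412 -24.4412; -24.4412 23.1912]
P' = Q + AᵀP(A−BK) = [26.4412 -25.4412; -25.4412 27.1912]
tr(P') = 53.6324

53.6324


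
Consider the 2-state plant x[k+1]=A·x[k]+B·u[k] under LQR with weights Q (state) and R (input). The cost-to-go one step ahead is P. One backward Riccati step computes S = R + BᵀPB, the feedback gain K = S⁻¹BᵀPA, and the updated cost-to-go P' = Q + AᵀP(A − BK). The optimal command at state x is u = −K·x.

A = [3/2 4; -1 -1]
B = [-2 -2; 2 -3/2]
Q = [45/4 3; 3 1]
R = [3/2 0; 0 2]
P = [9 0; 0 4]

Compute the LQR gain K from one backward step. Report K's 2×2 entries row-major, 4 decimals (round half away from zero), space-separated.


-0.5886 -1.1225 -0.1462 -0.8311

BᵀP = [-18.0000 8.0000; -18.0000 -6.0000]
S = R + BᵀPB = [3/2 0; 0 2] + [52.0000 24.0000; 24.0000 45.0000] = [53.5000 24.0000; 24.0000 47.0000]
BᵀPA = [-35.0000 -80.0000; -21.0000 -66.0000]
K = S⁻¹·BᵀPA = [-0.5886 -1.1225; -0.1462 -0.8311]
A−BK = [0.0303 0.0929; -0.0422 -0.0015]
AᵀP(A−BK) = [0.5778 1.2597; 1.2597 3.3490]
P' = Q + AᵀP(A−BK) = [11.8278 4.2597; 4.2597 4.3490]
tr(P') = 16.1768


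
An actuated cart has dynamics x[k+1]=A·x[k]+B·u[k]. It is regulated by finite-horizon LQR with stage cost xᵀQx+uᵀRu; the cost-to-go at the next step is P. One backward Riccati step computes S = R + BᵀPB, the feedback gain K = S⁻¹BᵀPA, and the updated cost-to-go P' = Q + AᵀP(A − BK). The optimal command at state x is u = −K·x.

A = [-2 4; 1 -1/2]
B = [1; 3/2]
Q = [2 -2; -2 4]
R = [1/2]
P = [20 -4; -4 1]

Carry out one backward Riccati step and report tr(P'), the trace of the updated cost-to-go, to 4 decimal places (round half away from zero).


47.8256

BᵀP = [14.0000 -2.5000]
S = R + BᵀPB = [1/2] + [10.2500] = [10.7500]
BᵀPA = [-30.5000 57.2500]
K = S⁻¹·BᵀPA = [-2.8372 5.3256]
A−BK = [0.8372 -1.3256; 5.2558 -8.4884]
AᵀP(A−BK) = [10.4651 -18.0698; -18.0698 31.3605]
P' = Q + AᵀP(A−BK) = [12.4651 -20.0698; -20.0698 35.3605]
tr(P') = 47.8256


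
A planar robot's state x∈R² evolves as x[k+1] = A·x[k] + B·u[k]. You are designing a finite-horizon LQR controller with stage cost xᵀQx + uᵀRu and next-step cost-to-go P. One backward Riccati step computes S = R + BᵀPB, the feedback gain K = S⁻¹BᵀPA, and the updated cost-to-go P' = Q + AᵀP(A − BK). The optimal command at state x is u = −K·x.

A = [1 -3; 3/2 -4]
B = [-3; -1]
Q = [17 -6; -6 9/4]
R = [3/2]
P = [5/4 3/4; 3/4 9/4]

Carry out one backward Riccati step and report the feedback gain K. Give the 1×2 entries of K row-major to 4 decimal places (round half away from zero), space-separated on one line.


-0.5769 1.6154

BᵀP = [-4.5000 -4.5000]
S = R + BᵀPB = [3/2] + [18.0000] = [19.5000]
BᵀPA = [-11.2500 31.5000]
K = S⁻¹·BᵀPA = [-0.5769 1.6154]
A−BK = [-0.7308 1.8462; 0.9231 -2.3846]
AᵀP(A−BK) = [2.0721 -5.4519; -5.4519 14.3654]
P' = Q + AᵀP(A−BK) = [19.0721 -11.4519; -11.4519 16.6154]
tr(P') = 35.6875


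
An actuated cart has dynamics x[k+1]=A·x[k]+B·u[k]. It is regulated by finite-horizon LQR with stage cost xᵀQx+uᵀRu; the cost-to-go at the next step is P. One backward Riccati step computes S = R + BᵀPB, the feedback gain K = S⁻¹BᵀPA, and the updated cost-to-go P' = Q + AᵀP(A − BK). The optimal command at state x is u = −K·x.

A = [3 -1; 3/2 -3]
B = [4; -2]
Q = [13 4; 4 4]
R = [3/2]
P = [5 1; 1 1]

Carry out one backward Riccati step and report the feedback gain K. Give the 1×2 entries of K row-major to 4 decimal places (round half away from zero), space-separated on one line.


0.8201 -0.3453

BᵀP = [18.0000 2.0000]
S = R + BᵀPB = [3/2] + [68.0000] = [69.5000]
BᵀPA = [57.0000 -24.0000]
K = S⁻¹·BᵀPA = [0.8201 -0.3453]
A−BK = [-0.2806 0.3813; 3.1403 -3.6906]
AᵀP(A−BK) = [9.5018 -10.3165; -10.3165 11.7122]
P' = Q + AᵀP(A−BK) = [22.5018 -6.3165; -6.3165 15.7122]
tr(P') = 38.2140


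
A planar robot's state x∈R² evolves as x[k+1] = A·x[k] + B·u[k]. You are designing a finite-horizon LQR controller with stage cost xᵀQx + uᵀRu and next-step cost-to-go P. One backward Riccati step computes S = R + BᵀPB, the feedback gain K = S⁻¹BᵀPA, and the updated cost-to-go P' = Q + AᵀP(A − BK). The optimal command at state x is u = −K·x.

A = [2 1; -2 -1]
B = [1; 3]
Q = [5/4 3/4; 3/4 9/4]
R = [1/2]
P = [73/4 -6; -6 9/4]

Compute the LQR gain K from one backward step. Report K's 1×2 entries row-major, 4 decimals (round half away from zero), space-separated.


BᵀP = [0.2500 0.7500]
S = R + BᵀPB = [1/2] + [2.5000] = [3.0000]
BᵀPA = [-1.0000 -0.5000]
K = S⁻¹·BᵀPA = [-0.3333 -0.1667]
A−BK = [2.3333 1.1667; -1.0000 -0.5000]
AᵀP(A−BK) = [129.6667 64.8333; 64.8333 32.4167]
P' = Q + AᵀP(A−BK) = [130.9167 65.5833; 65.5833 34.6667]
tr(P') = 165.5833

-0.3333 -0.1667


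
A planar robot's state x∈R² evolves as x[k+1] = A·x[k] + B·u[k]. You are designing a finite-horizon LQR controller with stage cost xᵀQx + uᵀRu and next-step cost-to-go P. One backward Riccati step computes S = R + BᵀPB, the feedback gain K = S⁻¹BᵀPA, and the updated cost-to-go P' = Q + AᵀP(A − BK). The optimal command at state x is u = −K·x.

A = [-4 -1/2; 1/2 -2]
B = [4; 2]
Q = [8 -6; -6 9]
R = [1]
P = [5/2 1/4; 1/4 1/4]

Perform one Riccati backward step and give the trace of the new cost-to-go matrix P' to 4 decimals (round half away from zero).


BᵀP = [10.5000 1.5000]
S = R + BᵀPB = [1] + [45.0000] = [46.0000]
BᵀPA = [-41.2500 -8.2500]
K = S⁻¹·BᵀPA = [-0.8967 -0.1793]
A−BK = [-0.4130 0.2174; 2.2935 -1.6413]
AᵀP(A−BK) = [2.0720 -0.7106; -0.7106 0.6454]
P' = Q + AᵀP(A−BK) = [10.0720 -6.7106; -6.7106 9.6454]
tr(P') = 19.7174

19.7174


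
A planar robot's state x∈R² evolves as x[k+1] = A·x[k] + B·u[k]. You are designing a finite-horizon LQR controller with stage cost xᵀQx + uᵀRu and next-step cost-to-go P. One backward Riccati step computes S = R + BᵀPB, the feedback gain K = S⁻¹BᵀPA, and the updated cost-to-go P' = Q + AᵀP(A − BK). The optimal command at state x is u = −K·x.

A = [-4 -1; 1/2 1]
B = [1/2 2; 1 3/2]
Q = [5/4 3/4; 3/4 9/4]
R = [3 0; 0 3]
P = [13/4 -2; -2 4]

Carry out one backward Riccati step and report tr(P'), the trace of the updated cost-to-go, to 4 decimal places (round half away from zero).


49.8811

BᵀP = [-0.3750 3.0000; 3.5000 2.0000]
S = R + BᵀPB = [3 0; 0 3] + [2.8125 3.7500; 3.7500 10.0000] = [5.8125 3.7500; 3.7500 13.0000]
BᵀPA = [3.0000 3.3750; -13.0000 -1.5000]
K = S⁻¹·BᵀPA = [1.4268 0.8049; -1.4116 -0.3476]
A−BK = [-1.8902 -0.7073; 1.1905 0.7165]
AᵀP(A−BK) = [38.3689 17.0671; 17.0671 8.0122]
P' = Q + AᵀP(A−BK) = [39.6189 17.8171; 17.8171 10.2622]
tr(P') = 49.8811


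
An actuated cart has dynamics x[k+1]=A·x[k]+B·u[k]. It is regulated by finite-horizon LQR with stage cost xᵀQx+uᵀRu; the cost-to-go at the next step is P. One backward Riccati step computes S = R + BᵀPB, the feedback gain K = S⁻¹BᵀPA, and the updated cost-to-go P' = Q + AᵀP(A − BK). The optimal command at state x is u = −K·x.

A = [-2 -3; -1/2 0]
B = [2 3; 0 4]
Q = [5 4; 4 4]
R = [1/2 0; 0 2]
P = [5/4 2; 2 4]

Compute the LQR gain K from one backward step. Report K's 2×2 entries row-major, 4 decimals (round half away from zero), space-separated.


BᵀP = [2.5000 4.0000; 11.7500 22.0000]
S = R + BᵀPB = [1/2 0; 0 2] + [5.0000 23.5000; 23.5000 123.2500] = [5.5000 23.5000; 23.5000 125.2500]
BᵀPA = [-7.0000 -7.5000; -34.5000 -35.2500]
K = S⁻¹·BᵀPA = [-0.4831 -0.8124; -0.1848 -0.1290]
A−BK = [-0.4794 -0.9881; 0.2392 0.5160]
AᵀP(A−BK) = [0.2425 0.3623; 0.3623 0.6093]
P' = Q + AᵀP(A−BK) = [5.2425 4.3623; 4.3623 4.6093]
tr(P') = 9.8518

-0.4831 -0.8124 -0.1848 -0.1290


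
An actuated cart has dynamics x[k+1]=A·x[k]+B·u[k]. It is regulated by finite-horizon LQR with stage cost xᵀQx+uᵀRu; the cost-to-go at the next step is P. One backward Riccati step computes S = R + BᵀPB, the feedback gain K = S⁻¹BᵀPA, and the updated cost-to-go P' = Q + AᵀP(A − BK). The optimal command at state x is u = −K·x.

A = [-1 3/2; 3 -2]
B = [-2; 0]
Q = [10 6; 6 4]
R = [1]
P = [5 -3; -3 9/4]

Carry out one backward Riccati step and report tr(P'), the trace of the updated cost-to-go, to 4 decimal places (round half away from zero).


BᵀP = [-10.0000 6.0000]
S = R + BᵀPB = [1] + [20.0000] = [21.0000]
BᵀPA = [28.0000 -27.0000]
K = S⁻¹·BᵀPA = [1.3333 -1.2857]
A−BK = [1.6667 -1.0714; 3.0000 -2.0000]
AᵀP(A−BK) = [5.9167 -4.5000; -4.5000 3.5357]
P' = Q + AᵀP(A−BK) = [15.9167 1.5000; 1.5000 7.5357]
tr(P') = 23.4524

23.4524


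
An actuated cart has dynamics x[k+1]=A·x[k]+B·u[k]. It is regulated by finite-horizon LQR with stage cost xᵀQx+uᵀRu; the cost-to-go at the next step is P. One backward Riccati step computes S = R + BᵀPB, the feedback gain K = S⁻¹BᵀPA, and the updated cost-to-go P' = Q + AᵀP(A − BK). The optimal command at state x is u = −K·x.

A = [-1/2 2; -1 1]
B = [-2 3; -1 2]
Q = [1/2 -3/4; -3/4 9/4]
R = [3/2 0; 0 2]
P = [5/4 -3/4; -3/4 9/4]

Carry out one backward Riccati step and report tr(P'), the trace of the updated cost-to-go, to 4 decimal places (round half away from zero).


BᵀP = [-1.7500 -0.7500; 2.2500 2.2500]
S = R + BᵀPB = [3/2 0; 0 2] + [4.2500 -6.7500; -6.7500 11.2500] = [5.7500 -6.7500; -6.7500 13.2500]
BᵀPA = [1.6250 -4.2500; -3.3750 6.7500]
K = S⁻¹·BᵀPA = [-0.0408 -0.3510; -0.2755 0.3306]
A−BK = [0.2449 0.3061; -0.4898 -0.0122]
AᵀP(A−BK) = [0.9490 0.0612; 0.0612 0.5265]
P' = Q + AᵀP(A−BK) = [1.4490 -0.6888; -0.6888 2.7765]
tr(P') = 4.2255

4.2255


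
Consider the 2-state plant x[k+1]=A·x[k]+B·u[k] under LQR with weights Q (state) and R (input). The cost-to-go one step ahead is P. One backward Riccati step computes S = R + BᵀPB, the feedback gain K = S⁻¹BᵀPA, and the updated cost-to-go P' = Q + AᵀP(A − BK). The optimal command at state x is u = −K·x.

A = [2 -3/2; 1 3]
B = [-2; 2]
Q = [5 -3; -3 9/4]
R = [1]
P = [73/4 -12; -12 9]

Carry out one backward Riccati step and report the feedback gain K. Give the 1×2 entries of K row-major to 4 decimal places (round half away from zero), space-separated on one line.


BᵀP = [-60.5000 42.0000]
S = R + BᵀPB = [1] + [205.0000] = [206.0000]
BᵀPA = [-79.0000 216.7500]
K = S⁻¹·BᵀPA = [-0.3835 1.0522]
A−BK = [1.2330 0.6044; 1.7670 0.8956]
AᵀP(A−BK) = [3.7039 1.3726; 1.3726 2.0015]
P' = Q + AᵀP(A−BK) = [8.7039 -1.6274; -1.6274 4.2515]
tr(P') = 12.9554

-0.3835 1.0522


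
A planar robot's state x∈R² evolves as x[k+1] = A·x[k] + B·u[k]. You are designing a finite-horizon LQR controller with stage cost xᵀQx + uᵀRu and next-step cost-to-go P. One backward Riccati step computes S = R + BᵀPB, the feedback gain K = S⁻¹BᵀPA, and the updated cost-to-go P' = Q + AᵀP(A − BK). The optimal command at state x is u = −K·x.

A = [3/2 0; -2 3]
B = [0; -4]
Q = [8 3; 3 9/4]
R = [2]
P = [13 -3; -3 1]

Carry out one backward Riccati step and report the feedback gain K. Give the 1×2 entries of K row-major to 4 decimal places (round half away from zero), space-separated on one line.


1.4444 -0.6667

BᵀP = [12.0000 -4.0000]
S = R + BᵀPB = [2] + [16.0000] = [18.0000]
BᵀPA = [26.0000 -12.0000]
K = S⁻¹·BᵀPA = [1.4444 -0.6667]
A−BK = [1.5000 0.0000; 3.7778 0.3333]
AᵀP(A−BK) = [13.6944 -2.1667; -2.1667 1.0000]
P' = Q + AᵀP(A−BK) = [21.6944 0.8333; 0.8333 3.2500]
tr(P') = 24.9444


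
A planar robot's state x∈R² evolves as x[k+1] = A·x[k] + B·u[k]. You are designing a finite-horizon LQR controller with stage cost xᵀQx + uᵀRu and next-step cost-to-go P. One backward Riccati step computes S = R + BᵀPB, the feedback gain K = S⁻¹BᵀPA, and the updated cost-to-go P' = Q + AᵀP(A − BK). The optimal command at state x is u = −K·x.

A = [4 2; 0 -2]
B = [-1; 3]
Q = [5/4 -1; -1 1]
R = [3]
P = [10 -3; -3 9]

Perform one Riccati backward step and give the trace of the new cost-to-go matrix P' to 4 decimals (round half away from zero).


124.9286

BᵀP = [-19.0000 30.0000]
S = R + BᵀPB = [3] + [109.0000] = [112.0000]
BᵀPA = [-76.0000 -98.0000]
K = S⁻¹·BᵀPA = [-0.6786 -0.8750]
A−BK = [3.3214 1.1250; 2.0357 0.6250]
AᵀP(A−BK) = [108.4286 37.5000; 37.5000 14.2500]
P' = Q + AᵀP(A−BK) = [109.6786 36.5000; 36.5000 15.2500]
tr(P') = 124.9286


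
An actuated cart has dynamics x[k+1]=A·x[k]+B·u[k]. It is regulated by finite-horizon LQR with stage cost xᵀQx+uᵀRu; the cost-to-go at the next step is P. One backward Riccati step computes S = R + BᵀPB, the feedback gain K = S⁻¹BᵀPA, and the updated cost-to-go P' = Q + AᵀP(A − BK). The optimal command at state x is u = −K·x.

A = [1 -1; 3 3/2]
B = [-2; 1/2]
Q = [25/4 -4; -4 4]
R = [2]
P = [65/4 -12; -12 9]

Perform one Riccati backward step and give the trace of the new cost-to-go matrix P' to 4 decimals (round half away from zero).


BᵀP = [-38.5000 28.5000]
S = R + BᵀPB = [2] + [91.2500] = [93.2500]
BᵀPA = [47.0000 81.2500]
K = S⁻¹·BᵀPA = [0.5040 0.8713]
A−BK = [2.0080 0.7426; 2.7480 1.0643]
AᵀP(A−BK) = [1.5610 1.2983; 1.2983 1.7058]
P' = Q + AᵀP(A−BK) = [7.8110 -2.7017; -2.7017 5.7058]
tr(P') = 13.5168

13.5168


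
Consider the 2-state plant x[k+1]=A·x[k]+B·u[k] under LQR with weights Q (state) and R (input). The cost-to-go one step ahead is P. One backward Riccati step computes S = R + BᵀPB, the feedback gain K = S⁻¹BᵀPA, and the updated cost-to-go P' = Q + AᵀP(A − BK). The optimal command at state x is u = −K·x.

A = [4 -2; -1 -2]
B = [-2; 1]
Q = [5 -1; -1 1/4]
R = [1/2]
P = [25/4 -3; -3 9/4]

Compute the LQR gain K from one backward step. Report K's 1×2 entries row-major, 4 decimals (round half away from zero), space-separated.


-1.7673 0.3648

BᵀP = [-15.5000 8.2500]
S = R + BᵀPB = [1/2] + [39.2500] = [39.7500]
BᵀPA = [-70.2500 14.5000]
K = S⁻¹·BᵀPA = [-1.7673 0.3648]
A−BK = [0.4654 -1.2704; 0.7673 -2.3648]
AᵀP(A−BK) = [2.0975 -1.8742; -1.8742 4.7107]
P' = Q + AᵀP(A−BK) = [7.0975 -2.8742; -2.8742 4.9607]
tr(P') = 12.0582


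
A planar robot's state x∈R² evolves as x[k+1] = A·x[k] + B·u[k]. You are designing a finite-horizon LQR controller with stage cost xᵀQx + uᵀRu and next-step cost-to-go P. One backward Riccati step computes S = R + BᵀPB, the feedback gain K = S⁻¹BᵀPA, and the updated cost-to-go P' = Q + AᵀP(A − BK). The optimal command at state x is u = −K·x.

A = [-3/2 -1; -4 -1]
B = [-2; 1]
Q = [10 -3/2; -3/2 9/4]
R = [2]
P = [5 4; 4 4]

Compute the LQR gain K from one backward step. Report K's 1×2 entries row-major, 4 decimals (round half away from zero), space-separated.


2.5000 1.0000

BᵀP = [-6.0000 -4.0000]
S = R + BᵀPB = [2] + [8.0000] = [10.0000]
BᵀPA = [25.0000 10.0000]
K = S⁻¹·BᵀPA = [2.5000 1.0000]
A−BK = [3.5000 1.0000; -6.5000 -2.0000]
AᵀP(A−BK) = [60.7500 20.5000; 20.5000 7.0000]
P' = Q + AᵀP(A−BK) = [70.7500 19.0000; 19.0000 9.2500]
tr(P') = 80.0000


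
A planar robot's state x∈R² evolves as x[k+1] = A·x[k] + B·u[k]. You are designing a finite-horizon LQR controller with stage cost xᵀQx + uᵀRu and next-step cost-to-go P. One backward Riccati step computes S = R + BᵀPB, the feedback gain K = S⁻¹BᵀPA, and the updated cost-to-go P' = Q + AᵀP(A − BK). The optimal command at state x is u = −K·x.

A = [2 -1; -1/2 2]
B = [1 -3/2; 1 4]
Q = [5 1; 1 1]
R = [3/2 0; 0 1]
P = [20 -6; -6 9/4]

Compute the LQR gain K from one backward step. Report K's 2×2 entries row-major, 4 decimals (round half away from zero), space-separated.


BᵀP = [14.0000 -3.7500; -54.0000 18.0000]
S = R + BᵀPB = [3/2 0; 0 1] + [10.2500 -36.0000; -36.0000 153.0000] = [11.7500 -36.0000; -36.0000 154.0000]
BᵀPA = [29.8750 -21.5000; -117.0000 90.0000]
K = S⁻¹·BᵀPA = [0.7571 -0.1383; -0.5828 0.5521]
A−BK = [0.3688 -0.0336; 1.0740 -0.0701]
AᵀP(A−BK) = [1.7618 -0.5243; -0.5243 0.3389]
P' = Q + AᵀP(A−BK) = [6.7618 0.4757; 0.4757 1.3389]
tr(P') = 8.1007

0.7571 -0.1383 -0.5828 0.5521


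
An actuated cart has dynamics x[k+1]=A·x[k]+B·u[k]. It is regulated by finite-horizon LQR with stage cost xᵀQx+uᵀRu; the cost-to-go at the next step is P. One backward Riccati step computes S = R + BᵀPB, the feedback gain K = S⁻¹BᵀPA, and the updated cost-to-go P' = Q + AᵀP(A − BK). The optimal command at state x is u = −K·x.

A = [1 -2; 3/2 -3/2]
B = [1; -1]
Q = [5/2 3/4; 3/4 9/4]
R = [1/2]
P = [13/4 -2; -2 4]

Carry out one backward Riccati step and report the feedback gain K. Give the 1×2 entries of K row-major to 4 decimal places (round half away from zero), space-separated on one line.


BᵀP = [5.2500 -6.0000]
S = R + BᵀPB = [1/2] + [11.2500] = [11.7500]
BᵀPA = [-3.7500 -1.5000]
K = S⁻¹·BᵀPA = [-0.3191 -0.1277]
A−BK = [1.3191 -1.8723; 1.1809 -1.6277]
AᵀP(A−BK) = [5.0532 -6.9787; -6.9787 9.8085]
P' = Q + AᵀP(A−BK) = [7.5532 -6.2287; -6.2287 12.0585]
tr(P') = 19.6117

-0.3191 -0.1277


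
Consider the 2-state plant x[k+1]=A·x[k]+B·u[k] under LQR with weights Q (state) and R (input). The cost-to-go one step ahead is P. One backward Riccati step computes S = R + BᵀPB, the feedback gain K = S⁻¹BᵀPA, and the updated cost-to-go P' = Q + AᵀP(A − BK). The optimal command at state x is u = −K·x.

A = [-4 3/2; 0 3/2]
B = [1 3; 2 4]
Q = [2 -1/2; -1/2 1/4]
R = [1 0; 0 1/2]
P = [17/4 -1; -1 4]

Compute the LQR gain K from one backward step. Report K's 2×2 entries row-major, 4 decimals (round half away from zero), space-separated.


BᵀP = [2.2500 7.0000; 8.7500 13.0000]
S = R + BᵀPB = [1 0; 0 1/2] + [16.2500 34.7500; 34.7500 78.2500] = [17.2500 34.7500; 34.7500 78.7500]
BᵀPA = [-9.0000 13.8750; -35.0000 32.6250]
K = S⁻¹·BᵀPA = [3.3637 -0.2722; -1.9287 0.5344]
A−BK = [-1.5775 0.1690; 0.9876 -0.0932]
AᵀP(A−BK) = [30.7672 -3.2461; -3.2461 0.4045]
P' = Q + AᵀP(A−BK) = [32.7672 -3.7461; -3.7461 0.6545]
tr(P') = 33.4217

3.3637 -0.2722 -1.9287 0.5344


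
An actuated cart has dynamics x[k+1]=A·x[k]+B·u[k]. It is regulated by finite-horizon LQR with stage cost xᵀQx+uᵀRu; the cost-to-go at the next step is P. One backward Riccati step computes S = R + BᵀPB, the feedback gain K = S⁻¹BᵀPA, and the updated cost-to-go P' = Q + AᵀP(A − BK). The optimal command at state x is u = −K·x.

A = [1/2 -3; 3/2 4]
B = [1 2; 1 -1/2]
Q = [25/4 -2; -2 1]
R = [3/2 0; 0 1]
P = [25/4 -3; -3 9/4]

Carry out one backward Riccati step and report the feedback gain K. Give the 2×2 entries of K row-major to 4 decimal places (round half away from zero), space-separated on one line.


0.5017 0.8377 -0.2192 -2.3419

BᵀP = [3.2500 -0.7500; 14.0000 -7.1250]
S = R + BᵀPB = [3/2 0; 0 1] + [2.5000 6.8750; 6.8750 31.5625] = [4.0000 6.8750; 6.8750 32.5625]
BᵀPA = [0.5000 -12.7500; -3.6875 -70.5000]
K = S⁻¹·BᵀPA = [0.5017 0.8377; -0.2192 -2.3419]
A−BK = [0.4366 0.8462; 0.8887 1.9913]
AᵀP(A−BK) = [1.0660 2.5703; 2.5703 9.8244]
P' = Q + AᵀP(A−BK) = [7.3160 0.5703; 0.5703 10.8244]
tr(P') = 18.1404


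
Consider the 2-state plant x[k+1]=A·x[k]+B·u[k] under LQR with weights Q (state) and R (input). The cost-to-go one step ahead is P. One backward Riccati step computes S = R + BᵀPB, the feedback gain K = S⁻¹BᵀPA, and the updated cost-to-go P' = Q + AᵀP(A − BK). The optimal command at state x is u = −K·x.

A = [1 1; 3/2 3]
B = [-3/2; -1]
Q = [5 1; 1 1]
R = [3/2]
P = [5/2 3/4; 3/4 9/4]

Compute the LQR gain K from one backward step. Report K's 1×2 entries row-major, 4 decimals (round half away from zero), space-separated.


-0.8226 -1.2581

BᵀP = [-4.5000 -3.3750]
S = R + BᵀPB = [3/2] + [10.1250] = [11.6250]
BᵀPA = [-9.5625 -14.6250]
K = S⁻¹·BᵀPA = [-0.8226 -1.2581]
A−BK = [-0.2339 -0.8871; 0.6774 1.7419]
AᵀP(A−BK) = [1.9466 3.9698; 3.9698 8.8508]
P' = Q + AᵀP(A−BK) = [6.9466 4.9698; 4.9698 9.8508]
tr(P') = 16.7974


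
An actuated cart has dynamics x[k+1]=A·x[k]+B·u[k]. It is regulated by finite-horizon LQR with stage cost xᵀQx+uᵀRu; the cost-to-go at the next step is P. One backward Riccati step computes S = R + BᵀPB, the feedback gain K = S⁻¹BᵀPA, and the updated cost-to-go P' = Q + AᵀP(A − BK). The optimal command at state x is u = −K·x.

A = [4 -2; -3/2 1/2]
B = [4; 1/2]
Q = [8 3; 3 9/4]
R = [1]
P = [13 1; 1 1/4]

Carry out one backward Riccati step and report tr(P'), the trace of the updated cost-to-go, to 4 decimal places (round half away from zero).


BᵀP = [52.5000 4.1250]
S = R + BᵀPB = [1] + [212.0625] = [213.0625]
BᵀPA = [203.8125 -102.9375]
K = S⁻¹·BᵀPA = [0.9566 -0.4831]
A−BK = [0.1737 -0.0675; -1.9783 0.7416]
AᵀP(A−BK) = [1.5984 -0.7190; -0.7190 0.3300]
P' = Q + AᵀP(A−BK) = [9.5984 2.2810; 2.2810 2.5800]
tr(P') = 12.1784

12.1784
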